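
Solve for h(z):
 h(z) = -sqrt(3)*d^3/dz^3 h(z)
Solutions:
 h(z) = C3*exp(-3^(5/6)*z/3) + (C1*sin(3^(1/3)*z/2) + C2*cos(3^(1/3)*z/2))*exp(3^(5/6)*z/6)


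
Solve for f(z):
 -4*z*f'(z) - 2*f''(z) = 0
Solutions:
 f(z) = C1 + C2*erf(z)


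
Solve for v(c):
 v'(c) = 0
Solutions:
 v(c) = C1


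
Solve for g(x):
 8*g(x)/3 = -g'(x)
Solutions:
 g(x) = C1*exp(-8*x/3)


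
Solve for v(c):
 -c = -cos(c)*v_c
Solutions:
 v(c) = C1 + Integral(c/cos(c), c)


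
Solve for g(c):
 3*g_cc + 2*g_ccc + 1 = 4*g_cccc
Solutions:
 g(c) = C1 + C2*c + C3*exp(c*(1 - sqrt(13))/4) + C4*exp(c*(1 + sqrt(13))/4) - c^2/6


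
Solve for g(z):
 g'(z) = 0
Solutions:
 g(z) = C1


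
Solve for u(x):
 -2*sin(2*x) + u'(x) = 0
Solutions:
 u(x) = C1 - cos(2*x)


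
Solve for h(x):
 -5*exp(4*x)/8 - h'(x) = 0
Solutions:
 h(x) = C1 - 5*exp(4*x)/32


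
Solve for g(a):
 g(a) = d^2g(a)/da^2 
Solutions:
 g(a) = C1*exp(-a) + C2*exp(a)


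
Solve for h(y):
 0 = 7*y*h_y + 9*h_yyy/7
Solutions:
 h(y) = C1 + Integral(C2*airyai(-3^(1/3)*7^(2/3)*y/3) + C3*airybi(-3^(1/3)*7^(2/3)*y/3), y)


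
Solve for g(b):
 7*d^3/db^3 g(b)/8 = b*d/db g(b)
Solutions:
 g(b) = C1 + Integral(C2*airyai(2*7^(2/3)*b/7) + C3*airybi(2*7^(2/3)*b/7), b)


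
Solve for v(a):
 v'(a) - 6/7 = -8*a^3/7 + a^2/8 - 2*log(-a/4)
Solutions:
 v(a) = C1 - 2*a^4/7 + a^3/24 - 2*a*log(-a) + a*(4*log(2) + 20/7)


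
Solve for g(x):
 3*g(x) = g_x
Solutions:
 g(x) = C1*exp(3*x)


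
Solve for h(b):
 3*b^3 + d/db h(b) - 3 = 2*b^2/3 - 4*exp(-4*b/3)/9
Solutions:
 h(b) = C1 - 3*b^4/4 + 2*b^3/9 + 3*b + exp(-4*b/3)/3


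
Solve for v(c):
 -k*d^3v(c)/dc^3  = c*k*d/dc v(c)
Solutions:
 v(c) = C1 + Integral(C2*airyai(-c) + C3*airybi(-c), c)


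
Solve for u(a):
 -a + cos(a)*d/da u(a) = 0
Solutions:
 u(a) = C1 + Integral(a/cos(a), a)


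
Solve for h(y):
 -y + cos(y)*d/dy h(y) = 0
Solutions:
 h(y) = C1 + Integral(y/cos(y), y)


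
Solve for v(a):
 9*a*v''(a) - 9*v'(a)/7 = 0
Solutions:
 v(a) = C1 + C2*a^(8/7)


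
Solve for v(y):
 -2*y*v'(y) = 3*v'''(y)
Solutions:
 v(y) = C1 + Integral(C2*airyai(-2^(1/3)*3^(2/3)*y/3) + C3*airybi(-2^(1/3)*3^(2/3)*y/3), y)


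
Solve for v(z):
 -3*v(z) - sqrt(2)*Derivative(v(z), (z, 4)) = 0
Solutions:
 v(z) = (C1*sin(2^(3/8)*3^(1/4)*z/2) + C2*cos(2^(3/8)*3^(1/4)*z/2))*exp(-2^(3/8)*3^(1/4)*z/2) + (C3*sin(2^(3/8)*3^(1/4)*z/2) + C4*cos(2^(3/8)*3^(1/4)*z/2))*exp(2^(3/8)*3^(1/4)*z/2)


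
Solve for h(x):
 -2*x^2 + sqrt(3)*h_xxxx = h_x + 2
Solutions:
 h(x) = C1 + C4*exp(3^(5/6)*x/3) - 2*x^3/3 - 2*x + (C2*sin(3^(1/3)*x/2) + C3*cos(3^(1/3)*x/2))*exp(-3^(5/6)*x/6)


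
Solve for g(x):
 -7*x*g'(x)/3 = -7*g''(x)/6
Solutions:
 g(x) = C1 + C2*erfi(x)


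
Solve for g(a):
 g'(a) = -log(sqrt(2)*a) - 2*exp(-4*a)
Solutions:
 g(a) = C1 - a*log(a) + a*(1 - log(2)/2) + exp(-4*a)/2


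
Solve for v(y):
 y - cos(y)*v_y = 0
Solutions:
 v(y) = C1 + Integral(y/cos(y), y)


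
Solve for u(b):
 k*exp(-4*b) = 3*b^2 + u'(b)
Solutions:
 u(b) = C1 - b^3 - k*exp(-4*b)/4


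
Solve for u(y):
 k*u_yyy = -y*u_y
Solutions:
 u(y) = C1 + Integral(C2*airyai(y*(-1/k)^(1/3)) + C3*airybi(y*(-1/k)^(1/3)), y)


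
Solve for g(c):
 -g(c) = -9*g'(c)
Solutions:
 g(c) = C1*exp(c/9)


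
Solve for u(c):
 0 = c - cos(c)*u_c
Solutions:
 u(c) = C1 + Integral(c/cos(c), c)


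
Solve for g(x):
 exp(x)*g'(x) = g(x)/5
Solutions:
 g(x) = C1*exp(-exp(-x)/5)


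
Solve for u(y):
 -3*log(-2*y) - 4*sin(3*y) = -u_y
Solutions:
 u(y) = C1 + 3*y*log(-y) - 3*y + 3*y*log(2) - 4*cos(3*y)/3


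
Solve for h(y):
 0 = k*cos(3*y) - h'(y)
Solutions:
 h(y) = C1 + k*sin(3*y)/3


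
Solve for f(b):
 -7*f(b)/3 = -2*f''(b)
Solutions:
 f(b) = C1*exp(-sqrt(42)*b/6) + C2*exp(sqrt(42)*b/6)


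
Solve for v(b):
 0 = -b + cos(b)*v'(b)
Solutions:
 v(b) = C1 + Integral(b/cos(b), b)


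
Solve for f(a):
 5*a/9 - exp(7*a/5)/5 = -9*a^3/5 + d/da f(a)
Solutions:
 f(a) = C1 + 9*a^4/20 + 5*a^2/18 - exp(7*a/5)/7


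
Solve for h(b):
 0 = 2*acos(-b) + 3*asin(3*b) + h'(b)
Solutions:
 h(b) = C1 - 2*b*acos(-b) - 3*b*asin(3*b) - sqrt(1 - 9*b^2) - 2*sqrt(1 - b^2)


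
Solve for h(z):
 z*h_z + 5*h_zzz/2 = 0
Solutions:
 h(z) = C1 + Integral(C2*airyai(-2^(1/3)*5^(2/3)*z/5) + C3*airybi(-2^(1/3)*5^(2/3)*z/5), z)


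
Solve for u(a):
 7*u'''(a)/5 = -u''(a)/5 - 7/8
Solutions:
 u(a) = C1 + C2*a + C3*exp(-a/7) - 35*a^2/16


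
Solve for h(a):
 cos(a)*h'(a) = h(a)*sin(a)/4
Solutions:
 h(a) = C1/cos(a)^(1/4)


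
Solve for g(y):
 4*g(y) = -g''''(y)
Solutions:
 g(y) = (C1*sin(y) + C2*cos(y))*exp(-y) + (C3*sin(y) + C4*cos(y))*exp(y)


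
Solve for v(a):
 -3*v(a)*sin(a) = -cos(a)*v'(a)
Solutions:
 v(a) = C1/cos(a)^3


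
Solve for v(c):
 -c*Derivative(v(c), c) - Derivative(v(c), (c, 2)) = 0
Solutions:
 v(c) = C1 + C2*erf(sqrt(2)*c/2)


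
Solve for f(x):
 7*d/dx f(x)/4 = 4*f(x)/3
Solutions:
 f(x) = C1*exp(16*x/21)


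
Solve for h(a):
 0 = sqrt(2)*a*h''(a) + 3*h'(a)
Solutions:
 h(a) = C1 + C2*a^(1 - 3*sqrt(2)/2)


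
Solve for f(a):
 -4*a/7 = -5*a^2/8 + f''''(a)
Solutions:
 f(a) = C1 + C2*a + C3*a^2 + C4*a^3 + a^6/576 - a^5/210


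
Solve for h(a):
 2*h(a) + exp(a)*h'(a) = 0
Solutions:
 h(a) = C1*exp(2*exp(-a))


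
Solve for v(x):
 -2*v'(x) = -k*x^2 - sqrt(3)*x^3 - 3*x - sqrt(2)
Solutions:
 v(x) = C1 + k*x^3/6 + sqrt(3)*x^4/8 + 3*x^2/4 + sqrt(2)*x/2


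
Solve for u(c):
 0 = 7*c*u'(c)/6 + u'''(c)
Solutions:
 u(c) = C1 + Integral(C2*airyai(-6^(2/3)*7^(1/3)*c/6) + C3*airybi(-6^(2/3)*7^(1/3)*c/6), c)


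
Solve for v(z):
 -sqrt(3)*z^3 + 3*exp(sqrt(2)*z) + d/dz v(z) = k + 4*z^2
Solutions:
 v(z) = C1 + k*z + sqrt(3)*z^4/4 + 4*z^3/3 - 3*sqrt(2)*exp(sqrt(2)*z)/2


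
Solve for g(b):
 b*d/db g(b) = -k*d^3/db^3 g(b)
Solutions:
 g(b) = C1 + Integral(C2*airyai(b*(-1/k)^(1/3)) + C3*airybi(b*(-1/k)^(1/3)), b)


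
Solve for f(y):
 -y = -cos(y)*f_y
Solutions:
 f(y) = C1 + Integral(y/cos(y), y)


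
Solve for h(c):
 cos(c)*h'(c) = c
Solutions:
 h(c) = C1 + Integral(c/cos(c), c)


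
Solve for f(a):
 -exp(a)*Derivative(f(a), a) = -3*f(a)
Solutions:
 f(a) = C1*exp(-3*exp(-a))


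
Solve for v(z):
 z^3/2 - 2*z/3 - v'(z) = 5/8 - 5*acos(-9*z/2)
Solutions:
 v(z) = C1 + z^4/8 - z^2/3 + 5*z*acos(-9*z/2) - 5*z/8 + 5*sqrt(4 - 81*z^2)/9


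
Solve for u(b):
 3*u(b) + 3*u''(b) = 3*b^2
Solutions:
 u(b) = C1*sin(b) + C2*cos(b) + b^2 - 2


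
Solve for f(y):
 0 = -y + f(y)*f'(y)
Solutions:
 f(y) = -sqrt(C1 + y^2)
 f(y) = sqrt(C1 + y^2)


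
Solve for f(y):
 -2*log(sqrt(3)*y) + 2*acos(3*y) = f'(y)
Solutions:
 f(y) = C1 - 2*y*log(y) + 2*y*acos(3*y) - y*log(3) + 2*y - 2*sqrt(1 - 9*y^2)/3


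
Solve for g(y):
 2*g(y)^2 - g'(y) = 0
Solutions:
 g(y) = -1/(C1 + 2*y)


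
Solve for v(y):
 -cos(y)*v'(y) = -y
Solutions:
 v(y) = C1 + Integral(y/cos(y), y)


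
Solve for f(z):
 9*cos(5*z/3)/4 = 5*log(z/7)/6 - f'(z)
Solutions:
 f(z) = C1 + 5*z*log(z)/6 - 5*z*log(7)/6 - 5*z/6 - 27*sin(5*z/3)/20


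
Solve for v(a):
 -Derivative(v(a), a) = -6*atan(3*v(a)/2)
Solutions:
 Integral(1/atan(3*_y/2), (_y, v(a))) = C1 + 6*a


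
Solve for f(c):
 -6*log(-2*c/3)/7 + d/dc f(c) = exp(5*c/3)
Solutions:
 f(c) = C1 + 6*c*log(-c)/7 + 6*c*(-log(3) - 1 + log(2))/7 + 3*exp(5*c/3)/5


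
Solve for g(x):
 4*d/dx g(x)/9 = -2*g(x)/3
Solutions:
 g(x) = C1*exp(-3*x/2)


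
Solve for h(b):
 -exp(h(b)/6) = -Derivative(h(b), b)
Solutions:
 h(b) = 6*log(-1/(C1 + b)) + 6*log(6)


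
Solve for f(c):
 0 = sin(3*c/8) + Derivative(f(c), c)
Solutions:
 f(c) = C1 + 8*cos(3*c/8)/3


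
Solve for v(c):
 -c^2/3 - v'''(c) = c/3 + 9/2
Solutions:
 v(c) = C1 + C2*c + C3*c^2 - c^5/180 - c^4/72 - 3*c^3/4


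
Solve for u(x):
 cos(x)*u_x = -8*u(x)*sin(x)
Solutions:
 u(x) = C1*cos(x)^8


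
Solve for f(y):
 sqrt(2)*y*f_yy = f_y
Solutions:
 f(y) = C1 + C2*y^(sqrt(2)/2 + 1)


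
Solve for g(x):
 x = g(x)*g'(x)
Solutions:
 g(x) = -sqrt(C1 + x^2)
 g(x) = sqrt(C1 + x^2)


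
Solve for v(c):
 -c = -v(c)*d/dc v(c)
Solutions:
 v(c) = -sqrt(C1 + c^2)
 v(c) = sqrt(C1 + c^2)


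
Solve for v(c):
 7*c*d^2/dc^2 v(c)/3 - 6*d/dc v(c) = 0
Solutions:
 v(c) = C1 + C2*c^(25/7)


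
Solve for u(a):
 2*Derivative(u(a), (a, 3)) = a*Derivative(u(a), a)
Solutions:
 u(a) = C1 + Integral(C2*airyai(2^(2/3)*a/2) + C3*airybi(2^(2/3)*a/2), a)


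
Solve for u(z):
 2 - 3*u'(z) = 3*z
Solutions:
 u(z) = C1 - z^2/2 + 2*z/3


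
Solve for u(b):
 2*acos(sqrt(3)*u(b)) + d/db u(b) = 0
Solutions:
 Integral(1/acos(sqrt(3)*_y), (_y, u(b))) = C1 - 2*b


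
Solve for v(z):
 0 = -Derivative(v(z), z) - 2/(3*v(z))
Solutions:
 v(z) = -sqrt(C1 - 12*z)/3
 v(z) = sqrt(C1 - 12*z)/3


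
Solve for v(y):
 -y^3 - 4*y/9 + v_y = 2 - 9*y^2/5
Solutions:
 v(y) = C1 + y^4/4 - 3*y^3/5 + 2*y^2/9 + 2*y


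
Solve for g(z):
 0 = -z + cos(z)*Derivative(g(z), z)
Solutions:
 g(z) = C1 + Integral(z/cos(z), z)


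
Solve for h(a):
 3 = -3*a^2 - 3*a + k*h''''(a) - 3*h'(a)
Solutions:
 h(a) = C1 + C2*exp(3^(1/3)*a*(1/k)^(1/3)) + C3*exp(a*(-3^(1/3) + 3^(5/6)*I)*(1/k)^(1/3)/2) + C4*exp(-a*(3^(1/3) + 3^(5/6)*I)*(1/k)^(1/3)/2) - a^3/3 - a^2/2 - a


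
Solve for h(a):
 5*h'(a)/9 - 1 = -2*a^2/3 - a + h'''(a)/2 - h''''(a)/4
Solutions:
 h(a) = C1 + C2*exp(a*(2*2^(2/3)/(sqrt(105) + 11)^(1/3) + 2^(1/3)*(sqrt(105) + 11)^(1/3) + 4)/6)*sin(2^(1/3)*sqrt(3)*a*(-(sqrt(105) + 11)^(1/3) + 2*2^(1/3)/(sqrt(105) + 11)^(1/3))/6) + C3*exp(a*(2*2^(2/3)/(sqrt(105) + 11)^(1/3) + 2^(1/3)*(sqrt(105) + 11)^(1/3) + 4)/6)*cos(2^(1/3)*sqrt(3)*a*(-(sqrt(105) + 11)^(1/3) + 2*2^(1/3)/(sqrt(105) + 11)^(1/3))/6) + C4*exp(a*(-2^(1/3)*(sqrt(105) + 11)^(1/3) - 2*2^(2/3)/(sqrt(105) + 11)^(1/3) + 2)/3) - 2*a^3/5 - 9*a^2/10 - 9*a/25


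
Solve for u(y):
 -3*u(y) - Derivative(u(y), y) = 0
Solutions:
 u(y) = C1*exp(-3*y)


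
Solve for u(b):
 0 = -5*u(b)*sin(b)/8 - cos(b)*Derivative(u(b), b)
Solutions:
 u(b) = C1*cos(b)^(5/8)


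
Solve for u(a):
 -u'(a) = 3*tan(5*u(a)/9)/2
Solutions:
 u(a) = -9*asin(C1*exp(-5*a/6))/5 + 9*pi/5
 u(a) = 9*asin(C1*exp(-5*a/6))/5


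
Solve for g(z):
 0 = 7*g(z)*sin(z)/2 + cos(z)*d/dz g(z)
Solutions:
 g(z) = C1*cos(z)^(7/2)


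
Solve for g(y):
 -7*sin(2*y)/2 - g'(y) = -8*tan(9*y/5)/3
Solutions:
 g(y) = C1 - 40*log(cos(9*y/5))/27 + 7*cos(2*y)/4


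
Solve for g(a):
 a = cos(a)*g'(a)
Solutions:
 g(a) = C1 + Integral(a/cos(a), a)


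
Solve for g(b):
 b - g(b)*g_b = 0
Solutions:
 g(b) = -sqrt(C1 + b^2)
 g(b) = sqrt(C1 + b^2)


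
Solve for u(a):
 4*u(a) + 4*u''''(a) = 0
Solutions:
 u(a) = (C1*sin(sqrt(2)*a/2) + C2*cos(sqrt(2)*a/2))*exp(-sqrt(2)*a/2) + (C3*sin(sqrt(2)*a/2) + C4*cos(sqrt(2)*a/2))*exp(sqrt(2)*a/2)


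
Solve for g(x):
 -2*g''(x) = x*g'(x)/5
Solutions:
 g(x) = C1 + C2*erf(sqrt(5)*x/10)


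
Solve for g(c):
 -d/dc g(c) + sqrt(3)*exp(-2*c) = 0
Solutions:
 g(c) = C1 - sqrt(3)*exp(-2*c)/2


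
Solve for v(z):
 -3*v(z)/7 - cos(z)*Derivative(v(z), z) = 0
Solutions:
 v(z) = C1*(sin(z) - 1)^(3/14)/(sin(z) + 1)^(3/14)


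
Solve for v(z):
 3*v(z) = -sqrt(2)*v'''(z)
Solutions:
 v(z) = C3*exp(-2^(5/6)*3^(1/3)*z/2) + (C1*sin(6^(5/6)*z/4) + C2*cos(6^(5/6)*z/4))*exp(2^(5/6)*3^(1/3)*z/4)


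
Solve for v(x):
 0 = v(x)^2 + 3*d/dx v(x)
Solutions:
 v(x) = 3/(C1 + x)


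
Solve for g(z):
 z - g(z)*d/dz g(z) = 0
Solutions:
 g(z) = -sqrt(C1 + z^2)
 g(z) = sqrt(C1 + z^2)


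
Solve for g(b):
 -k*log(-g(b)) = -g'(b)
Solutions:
 -li(-g(b)) = C1 + b*k


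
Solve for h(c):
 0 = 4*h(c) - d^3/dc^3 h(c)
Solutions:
 h(c) = C3*exp(2^(2/3)*c) + (C1*sin(2^(2/3)*sqrt(3)*c/2) + C2*cos(2^(2/3)*sqrt(3)*c/2))*exp(-2^(2/3)*c/2)


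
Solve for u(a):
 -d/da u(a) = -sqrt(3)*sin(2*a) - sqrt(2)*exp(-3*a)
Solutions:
 u(a) = C1 - sqrt(3)*cos(2*a)/2 - sqrt(2)*exp(-3*a)/3


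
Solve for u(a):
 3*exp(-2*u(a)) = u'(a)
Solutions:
 u(a) = log(-sqrt(C1 + 6*a))
 u(a) = log(C1 + 6*a)/2


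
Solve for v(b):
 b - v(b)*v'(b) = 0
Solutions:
 v(b) = -sqrt(C1 + b^2)
 v(b) = sqrt(C1 + b^2)


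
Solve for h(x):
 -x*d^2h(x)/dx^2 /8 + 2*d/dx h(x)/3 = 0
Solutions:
 h(x) = C1 + C2*x^(19/3)


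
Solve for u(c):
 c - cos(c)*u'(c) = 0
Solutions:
 u(c) = C1 + Integral(c/cos(c), c)


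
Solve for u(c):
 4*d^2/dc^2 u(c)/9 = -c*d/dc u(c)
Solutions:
 u(c) = C1 + C2*erf(3*sqrt(2)*c/4)


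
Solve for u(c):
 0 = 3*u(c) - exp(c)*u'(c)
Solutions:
 u(c) = C1*exp(-3*exp(-c))


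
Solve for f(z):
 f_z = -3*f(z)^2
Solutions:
 f(z) = 1/(C1 + 3*z)


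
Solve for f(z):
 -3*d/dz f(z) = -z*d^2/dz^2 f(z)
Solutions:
 f(z) = C1 + C2*z^4


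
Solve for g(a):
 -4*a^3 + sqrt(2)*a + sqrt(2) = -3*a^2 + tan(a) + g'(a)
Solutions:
 g(a) = C1 - a^4 + a^3 + sqrt(2)*a^2/2 + sqrt(2)*a + log(cos(a))


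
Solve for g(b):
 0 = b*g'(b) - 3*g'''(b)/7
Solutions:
 g(b) = C1 + Integral(C2*airyai(3^(2/3)*7^(1/3)*b/3) + C3*airybi(3^(2/3)*7^(1/3)*b/3), b)


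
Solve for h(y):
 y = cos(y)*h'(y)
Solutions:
 h(y) = C1 + Integral(y/cos(y), y)


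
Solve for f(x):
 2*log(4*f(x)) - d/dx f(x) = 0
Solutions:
 -Integral(1/(log(_y) + 2*log(2)), (_y, f(x)))/2 = C1 - x


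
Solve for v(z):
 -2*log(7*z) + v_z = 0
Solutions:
 v(z) = C1 + 2*z*log(z) - 2*z + z*log(49)


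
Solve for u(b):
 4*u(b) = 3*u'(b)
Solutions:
 u(b) = C1*exp(4*b/3)


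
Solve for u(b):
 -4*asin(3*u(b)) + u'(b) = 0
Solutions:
 Integral(1/asin(3*_y), (_y, u(b))) = C1 + 4*b


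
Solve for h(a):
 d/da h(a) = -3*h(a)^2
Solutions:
 h(a) = 1/(C1 + 3*a)


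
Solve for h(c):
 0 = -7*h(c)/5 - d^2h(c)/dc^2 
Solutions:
 h(c) = C1*sin(sqrt(35)*c/5) + C2*cos(sqrt(35)*c/5)


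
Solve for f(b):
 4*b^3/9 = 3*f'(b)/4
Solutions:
 f(b) = C1 + 4*b^4/27


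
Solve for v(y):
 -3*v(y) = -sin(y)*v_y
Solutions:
 v(y) = C1*(cos(y) - 1)^(3/2)/(cos(y) + 1)^(3/2)


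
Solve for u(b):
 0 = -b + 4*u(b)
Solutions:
 u(b) = b/4


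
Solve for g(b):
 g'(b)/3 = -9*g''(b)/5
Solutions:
 g(b) = C1 + C2*exp(-5*b/27)


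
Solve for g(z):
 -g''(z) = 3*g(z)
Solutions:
 g(z) = C1*sin(sqrt(3)*z) + C2*cos(sqrt(3)*z)


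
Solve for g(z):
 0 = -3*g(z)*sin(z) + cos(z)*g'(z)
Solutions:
 g(z) = C1/cos(z)^3


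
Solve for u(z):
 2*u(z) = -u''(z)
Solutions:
 u(z) = C1*sin(sqrt(2)*z) + C2*cos(sqrt(2)*z)


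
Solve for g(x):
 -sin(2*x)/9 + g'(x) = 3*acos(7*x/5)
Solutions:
 g(x) = C1 + 3*x*acos(7*x/5) - 3*sqrt(25 - 49*x^2)/7 - cos(2*x)/18


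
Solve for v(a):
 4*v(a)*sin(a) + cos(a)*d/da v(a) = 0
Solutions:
 v(a) = C1*cos(a)^4


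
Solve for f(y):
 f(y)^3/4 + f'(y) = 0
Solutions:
 f(y) = -sqrt(2)*sqrt(-1/(C1 - y))
 f(y) = sqrt(2)*sqrt(-1/(C1 - y))


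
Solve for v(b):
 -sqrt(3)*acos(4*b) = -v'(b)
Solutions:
 v(b) = C1 + sqrt(3)*(b*acos(4*b) - sqrt(1 - 16*b^2)/4)


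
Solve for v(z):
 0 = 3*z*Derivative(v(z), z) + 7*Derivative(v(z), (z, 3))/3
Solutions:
 v(z) = C1 + Integral(C2*airyai(-21^(2/3)*z/7) + C3*airybi(-21^(2/3)*z/7), z)


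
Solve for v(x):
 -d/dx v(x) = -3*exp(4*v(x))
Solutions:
 v(x) = log(-(-1/(C1 + 12*x))^(1/4))
 v(x) = log(-1/(C1 + 12*x))/4
 v(x) = log(-I*(-1/(C1 + 12*x))^(1/4))
 v(x) = log(I*(-1/(C1 + 12*x))^(1/4))


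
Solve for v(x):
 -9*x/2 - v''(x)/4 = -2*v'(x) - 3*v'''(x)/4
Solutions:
 v(x) = C1 + 9*x^2/8 + 9*x/32 + (C2*sin(sqrt(95)*x/6) + C3*cos(sqrt(95)*x/6))*exp(x/6)


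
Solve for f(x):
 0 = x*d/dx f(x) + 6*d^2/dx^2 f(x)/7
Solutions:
 f(x) = C1 + C2*erf(sqrt(21)*x/6)


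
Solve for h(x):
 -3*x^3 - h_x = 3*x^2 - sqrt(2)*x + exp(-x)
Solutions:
 h(x) = C1 - 3*x^4/4 - x^3 + sqrt(2)*x^2/2 + exp(-x)


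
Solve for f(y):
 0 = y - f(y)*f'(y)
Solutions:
 f(y) = -sqrt(C1 + y^2)
 f(y) = sqrt(C1 + y^2)


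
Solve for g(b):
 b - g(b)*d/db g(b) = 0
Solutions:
 g(b) = -sqrt(C1 + b^2)
 g(b) = sqrt(C1 + b^2)


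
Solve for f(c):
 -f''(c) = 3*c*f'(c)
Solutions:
 f(c) = C1 + C2*erf(sqrt(6)*c/2)


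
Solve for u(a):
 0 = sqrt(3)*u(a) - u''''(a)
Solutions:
 u(a) = C1*exp(-3^(1/8)*a) + C2*exp(3^(1/8)*a) + C3*sin(3^(1/8)*a) + C4*cos(3^(1/8)*a)


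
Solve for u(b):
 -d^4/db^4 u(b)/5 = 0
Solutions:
 u(b) = C1 + C2*b + C3*b^2 + C4*b^3


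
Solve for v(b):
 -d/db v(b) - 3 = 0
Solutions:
 v(b) = C1 - 3*b


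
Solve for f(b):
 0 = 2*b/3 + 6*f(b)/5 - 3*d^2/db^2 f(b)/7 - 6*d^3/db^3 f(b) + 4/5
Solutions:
 f(b) = C1*exp(-b*(5*5^(1/3)/(42*sqrt(777714) + 37039)^(1/3) + 10 + 5^(2/3)*(42*sqrt(777714) + 37039)^(1/3))/420)*sin(sqrt(3)*5^(1/3)*b*(-5^(1/3)*(42*sqrt(777714) + 37039)^(1/3) + 5/(42*sqrt(777714) + 37039)^(1/3))/420) + C2*exp(-b*(5*5^(1/3)/(42*sqrt(777714) + 37039)^(1/3) + 10 + 5^(2/3)*(42*sqrt(777714) + 37039)^(1/3))/420)*cos(sqrt(3)*5^(1/3)*b*(-5^(1/3)*(42*sqrt(777714) + 37039)^(1/3) + 5/(42*sqrt(777714) + 37039)^(1/3))/420) + C3*exp(b*(-5 + 5*5^(1/3)/(42*sqrt(777714) + 37039)^(1/3) + 5^(2/3)*(42*sqrt(777714) + 37039)^(1/3))/210) - 5*b/9 - 2/3


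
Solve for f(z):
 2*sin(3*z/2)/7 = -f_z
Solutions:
 f(z) = C1 + 4*cos(3*z/2)/21


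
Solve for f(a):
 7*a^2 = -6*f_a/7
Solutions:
 f(a) = C1 - 49*a^3/18


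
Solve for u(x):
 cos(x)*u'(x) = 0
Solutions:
 u(x) = C1


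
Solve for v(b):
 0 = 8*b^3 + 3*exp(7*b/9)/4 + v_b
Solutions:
 v(b) = C1 - 2*b^4 - 27*exp(7*b/9)/28


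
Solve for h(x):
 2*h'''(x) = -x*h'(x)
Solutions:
 h(x) = C1 + Integral(C2*airyai(-2^(2/3)*x/2) + C3*airybi(-2^(2/3)*x/2), x)


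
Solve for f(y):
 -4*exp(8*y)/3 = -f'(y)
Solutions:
 f(y) = C1 + exp(8*y)/6


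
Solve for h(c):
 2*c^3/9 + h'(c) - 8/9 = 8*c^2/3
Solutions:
 h(c) = C1 - c^4/18 + 8*c^3/9 + 8*c/9


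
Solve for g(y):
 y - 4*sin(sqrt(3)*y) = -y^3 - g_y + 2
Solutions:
 g(y) = C1 - y^4/4 - y^2/2 + 2*y - 4*sqrt(3)*cos(sqrt(3)*y)/3


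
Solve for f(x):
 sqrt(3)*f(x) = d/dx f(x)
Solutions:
 f(x) = C1*exp(sqrt(3)*x)


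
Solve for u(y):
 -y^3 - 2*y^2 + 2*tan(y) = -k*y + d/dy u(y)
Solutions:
 u(y) = C1 + k*y^2/2 - y^4/4 - 2*y^3/3 - 2*log(cos(y))


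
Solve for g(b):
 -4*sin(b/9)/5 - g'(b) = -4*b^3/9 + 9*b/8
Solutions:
 g(b) = C1 + b^4/9 - 9*b^2/16 + 36*cos(b/9)/5


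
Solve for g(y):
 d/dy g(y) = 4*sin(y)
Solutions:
 g(y) = C1 - 4*cos(y)


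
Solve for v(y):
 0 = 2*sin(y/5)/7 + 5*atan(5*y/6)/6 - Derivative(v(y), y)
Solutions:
 v(y) = C1 + 5*y*atan(5*y/6)/6 - log(25*y^2 + 36)/2 - 10*cos(y/5)/7


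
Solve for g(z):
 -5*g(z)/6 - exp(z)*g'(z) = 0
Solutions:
 g(z) = C1*exp(5*exp(-z)/6)


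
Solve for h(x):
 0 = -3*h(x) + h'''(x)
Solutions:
 h(x) = C3*exp(3^(1/3)*x) + (C1*sin(3^(5/6)*x/2) + C2*cos(3^(5/6)*x/2))*exp(-3^(1/3)*x/2)


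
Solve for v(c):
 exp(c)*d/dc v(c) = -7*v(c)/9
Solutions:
 v(c) = C1*exp(7*exp(-c)/9)


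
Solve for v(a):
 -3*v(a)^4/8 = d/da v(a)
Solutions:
 v(a) = (-3^(2/3)/3 - 3^(1/6)*I)*(1/(C1 + 3*a))^(1/3)
 v(a) = (-3^(2/3)/3 + 3^(1/6)*I)*(1/(C1 + 3*a))^(1/3)
 v(a) = 2*(1/(C1 + 9*a))^(1/3)


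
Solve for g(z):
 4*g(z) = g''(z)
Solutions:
 g(z) = C1*exp(-2*z) + C2*exp(2*z)


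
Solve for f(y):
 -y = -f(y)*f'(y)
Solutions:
 f(y) = -sqrt(C1 + y^2)
 f(y) = sqrt(C1 + y^2)


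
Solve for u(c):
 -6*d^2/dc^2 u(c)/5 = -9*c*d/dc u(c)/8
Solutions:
 u(c) = C1 + C2*erfi(sqrt(30)*c/8)


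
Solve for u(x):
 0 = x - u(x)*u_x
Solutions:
 u(x) = -sqrt(C1 + x^2)
 u(x) = sqrt(C1 + x^2)


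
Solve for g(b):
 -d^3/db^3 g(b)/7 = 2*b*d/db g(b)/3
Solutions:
 g(b) = C1 + Integral(C2*airyai(-14^(1/3)*3^(2/3)*b/3) + C3*airybi(-14^(1/3)*3^(2/3)*b/3), b)


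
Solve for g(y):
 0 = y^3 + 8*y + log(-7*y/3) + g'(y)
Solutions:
 g(y) = C1 - y^4/4 - 4*y^2 - y*log(-y) + y*(-log(7) + 1 + log(3))


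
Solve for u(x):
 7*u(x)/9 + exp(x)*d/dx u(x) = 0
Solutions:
 u(x) = C1*exp(7*exp(-x)/9)


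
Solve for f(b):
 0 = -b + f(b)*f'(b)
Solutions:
 f(b) = -sqrt(C1 + b^2)
 f(b) = sqrt(C1 + b^2)


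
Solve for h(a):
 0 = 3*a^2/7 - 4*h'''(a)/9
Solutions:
 h(a) = C1 + C2*a + C3*a^2 + 9*a^5/560


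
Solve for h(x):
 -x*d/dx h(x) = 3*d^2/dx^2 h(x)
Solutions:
 h(x) = C1 + C2*erf(sqrt(6)*x/6)


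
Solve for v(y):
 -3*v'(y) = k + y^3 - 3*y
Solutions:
 v(y) = C1 - k*y/3 - y^4/12 + y^2/2


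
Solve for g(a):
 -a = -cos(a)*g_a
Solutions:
 g(a) = C1 + Integral(a/cos(a), a)


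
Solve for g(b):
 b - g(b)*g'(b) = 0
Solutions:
 g(b) = -sqrt(C1 + b^2)
 g(b) = sqrt(C1 + b^2)


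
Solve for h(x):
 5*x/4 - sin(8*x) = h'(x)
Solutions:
 h(x) = C1 + 5*x^2/8 + cos(8*x)/8


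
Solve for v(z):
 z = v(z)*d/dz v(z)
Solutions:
 v(z) = -sqrt(C1 + z^2)
 v(z) = sqrt(C1 + z^2)


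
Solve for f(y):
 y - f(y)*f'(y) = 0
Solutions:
 f(y) = -sqrt(C1 + y^2)
 f(y) = sqrt(C1 + y^2)


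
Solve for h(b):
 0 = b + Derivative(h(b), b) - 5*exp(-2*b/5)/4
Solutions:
 h(b) = C1 - b^2/2 - 25*exp(-2*b/5)/8


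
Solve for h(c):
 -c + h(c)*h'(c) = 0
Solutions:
 h(c) = -sqrt(C1 + c^2)
 h(c) = sqrt(C1 + c^2)


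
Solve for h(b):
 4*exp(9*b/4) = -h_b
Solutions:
 h(b) = C1 - 16*exp(9*b/4)/9


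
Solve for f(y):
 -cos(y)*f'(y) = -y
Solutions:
 f(y) = C1 + Integral(y/cos(y), y)


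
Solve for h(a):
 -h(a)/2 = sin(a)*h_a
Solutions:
 h(a) = C1*(cos(a) + 1)^(1/4)/(cos(a) - 1)^(1/4)


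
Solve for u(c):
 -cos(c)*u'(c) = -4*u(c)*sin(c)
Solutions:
 u(c) = C1/cos(c)^4


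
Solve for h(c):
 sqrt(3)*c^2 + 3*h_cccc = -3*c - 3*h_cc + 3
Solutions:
 h(c) = C1 + C2*c + C3*sin(c) + C4*cos(c) - sqrt(3)*c^4/36 - c^3/6 + c^2*(3 + 2*sqrt(3))/6


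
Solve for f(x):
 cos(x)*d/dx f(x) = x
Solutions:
 f(x) = C1 + Integral(x/cos(x), x)


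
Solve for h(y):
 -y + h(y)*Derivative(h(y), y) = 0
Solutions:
 h(y) = -sqrt(C1 + y^2)
 h(y) = sqrt(C1 + y^2)


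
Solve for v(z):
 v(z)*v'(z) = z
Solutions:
 v(z) = -sqrt(C1 + z^2)
 v(z) = sqrt(C1 + z^2)


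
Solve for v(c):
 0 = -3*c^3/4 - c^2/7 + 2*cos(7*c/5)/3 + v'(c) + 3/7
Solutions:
 v(c) = C1 + 3*c^4/16 + c^3/21 - 3*c/7 - 10*sin(7*c/5)/21


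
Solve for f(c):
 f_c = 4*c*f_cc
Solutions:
 f(c) = C1 + C2*c^(5/4)


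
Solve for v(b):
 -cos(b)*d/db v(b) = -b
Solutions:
 v(b) = C1 + Integral(b/cos(b), b)


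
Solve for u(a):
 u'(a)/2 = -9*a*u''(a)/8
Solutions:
 u(a) = C1 + C2*a^(5/9)


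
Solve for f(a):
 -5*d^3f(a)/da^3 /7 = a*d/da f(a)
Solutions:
 f(a) = C1 + Integral(C2*airyai(-5^(2/3)*7^(1/3)*a/5) + C3*airybi(-5^(2/3)*7^(1/3)*a/5), a)


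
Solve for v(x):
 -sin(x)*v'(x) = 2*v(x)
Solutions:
 v(x) = C1*(cos(x) + 1)/(cos(x) - 1)


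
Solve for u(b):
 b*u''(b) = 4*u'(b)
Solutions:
 u(b) = C1 + C2*b^5


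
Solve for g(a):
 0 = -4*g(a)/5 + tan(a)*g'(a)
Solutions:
 g(a) = C1*sin(a)^(4/5)


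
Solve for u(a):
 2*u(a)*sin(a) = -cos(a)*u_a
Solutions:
 u(a) = C1*cos(a)^2


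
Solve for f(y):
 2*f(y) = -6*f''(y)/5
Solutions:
 f(y) = C1*sin(sqrt(15)*y/3) + C2*cos(sqrt(15)*y/3)


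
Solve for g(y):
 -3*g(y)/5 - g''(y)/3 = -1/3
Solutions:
 g(y) = C1*sin(3*sqrt(5)*y/5) + C2*cos(3*sqrt(5)*y/5) + 5/9


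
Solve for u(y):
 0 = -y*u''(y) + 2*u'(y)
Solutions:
 u(y) = C1 + C2*y^3


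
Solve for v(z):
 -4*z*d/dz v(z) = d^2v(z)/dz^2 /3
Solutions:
 v(z) = C1 + C2*erf(sqrt(6)*z)


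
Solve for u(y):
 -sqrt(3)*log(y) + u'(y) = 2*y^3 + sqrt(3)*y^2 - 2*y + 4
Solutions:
 u(y) = C1 + y^4/2 + sqrt(3)*y^3/3 - y^2 + sqrt(3)*y*log(y) - sqrt(3)*y + 4*y


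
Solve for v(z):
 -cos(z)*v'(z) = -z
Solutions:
 v(z) = C1 + Integral(z/cos(z), z)


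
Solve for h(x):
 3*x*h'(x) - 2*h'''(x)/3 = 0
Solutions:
 h(x) = C1 + Integral(C2*airyai(6^(2/3)*x/2) + C3*airybi(6^(2/3)*x/2), x)


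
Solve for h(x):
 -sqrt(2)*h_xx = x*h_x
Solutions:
 h(x) = C1 + C2*erf(2^(1/4)*x/2)


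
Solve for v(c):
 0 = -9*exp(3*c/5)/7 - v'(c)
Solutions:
 v(c) = C1 - 15*exp(3*c/5)/7


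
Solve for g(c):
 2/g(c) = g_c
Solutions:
 g(c) = -sqrt(C1 + 4*c)
 g(c) = sqrt(C1 + 4*c)


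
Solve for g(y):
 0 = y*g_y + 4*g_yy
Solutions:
 g(y) = C1 + C2*erf(sqrt(2)*y/4)


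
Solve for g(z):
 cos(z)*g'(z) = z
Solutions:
 g(z) = C1 + Integral(z/cos(z), z)


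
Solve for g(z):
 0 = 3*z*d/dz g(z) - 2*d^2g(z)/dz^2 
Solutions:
 g(z) = C1 + C2*erfi(sqrt(3)*z/2)


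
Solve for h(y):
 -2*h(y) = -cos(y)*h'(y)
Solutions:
 h(y) = C1*(sin(y) + 1)/(sin(y) - 1)


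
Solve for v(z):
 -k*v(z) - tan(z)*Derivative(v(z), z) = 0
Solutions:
 v(z) = C1*exp(-k*log(sin(z)))


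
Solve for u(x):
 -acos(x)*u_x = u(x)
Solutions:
 u(x) = C1*exp(-Integral(1/acos(x), x))


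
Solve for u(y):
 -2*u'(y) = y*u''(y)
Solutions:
 u(y) = C1 + C2/y


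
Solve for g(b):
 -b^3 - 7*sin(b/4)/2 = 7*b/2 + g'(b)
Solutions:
 g(b) = C1 - b^4/4 - 7*b^2/4 + 14*cos(b/4)


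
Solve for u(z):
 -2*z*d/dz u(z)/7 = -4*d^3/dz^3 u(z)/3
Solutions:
 u(z) = C1 + Integral(C2*airyai(14^(2/3)*3^(1/3)*z/14) + C3*airybi(14^(2/3)*3^(1/3)*z/14), z)


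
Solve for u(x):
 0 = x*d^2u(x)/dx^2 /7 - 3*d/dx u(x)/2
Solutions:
 u(x) = C1 + C2*x^(23/2)


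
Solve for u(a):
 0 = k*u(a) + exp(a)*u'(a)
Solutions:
 u(a) = C1*exp(k*exp(-a))


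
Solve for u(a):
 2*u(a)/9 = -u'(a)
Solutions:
 u(a) = C1*exp(-2*a/9)


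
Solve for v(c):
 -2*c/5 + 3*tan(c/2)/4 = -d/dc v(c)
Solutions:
 v(c) = C1 + c^2/5 + 3*log(cos(c/2))/2


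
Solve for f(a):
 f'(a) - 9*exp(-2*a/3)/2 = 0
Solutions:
 f(a) = C1 - 27*exp(-2*a/3)/4


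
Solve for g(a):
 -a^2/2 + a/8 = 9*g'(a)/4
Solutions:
 g(a) = C1 - 2*a^3/27 + a^2/36


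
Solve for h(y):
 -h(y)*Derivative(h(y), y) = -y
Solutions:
 h(y) = -sqrt(C1 + y^2)
 h(y) = sqrt(C1 + y^2)


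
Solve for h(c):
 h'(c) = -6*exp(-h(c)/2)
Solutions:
 h(c) = 2*log(C1 - 3*c)


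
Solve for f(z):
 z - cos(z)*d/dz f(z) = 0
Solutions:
 f(z) = C1 + Integral(z/cos(z), z)


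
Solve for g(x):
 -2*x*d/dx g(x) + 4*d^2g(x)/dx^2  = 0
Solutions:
 g(x) = C1 + C2*erfi(x/2)


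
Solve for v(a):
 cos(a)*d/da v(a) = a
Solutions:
 v(a) = C1 + Integral(a/cos(a), a)


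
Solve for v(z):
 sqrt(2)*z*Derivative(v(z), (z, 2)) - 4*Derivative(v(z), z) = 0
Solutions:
 v(z) = C1 + C2*z^(1 + 2*sqrt(2))


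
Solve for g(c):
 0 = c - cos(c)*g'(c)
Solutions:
 g(c) = C1 + Integral(c/cos(c), c)


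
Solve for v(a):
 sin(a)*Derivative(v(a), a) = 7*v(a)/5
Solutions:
 v(a) = C1*(cos(a) - 1)^(7/10)/(cos(a) + 1)^(7/10)


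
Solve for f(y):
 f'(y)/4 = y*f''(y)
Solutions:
 f(y) = C1 + C2*y^(5/4)


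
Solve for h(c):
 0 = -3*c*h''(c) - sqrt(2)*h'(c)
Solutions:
 h(c) = C1 + C2*c^(1 - sqrt(2)/3)


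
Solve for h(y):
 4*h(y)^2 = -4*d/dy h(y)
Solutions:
 h(y) = 1/(C1 + y)


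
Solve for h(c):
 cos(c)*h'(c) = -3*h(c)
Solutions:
 h(c) = C1*(sin(c) - 1)^(3/2)/(sin(c) + 1)^(3/2)


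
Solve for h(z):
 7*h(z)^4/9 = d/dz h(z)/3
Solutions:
 h(z) = (-1/(C1 + 7*z))^(1/3)
 h(z) = (-1/(C1 + 7*z))^(1/3)*(-1 - sqrt(3)*I)/2
 h(z) = (-1/(C1 + 7*z))^(1/3)*(-1 + sqrt(3)*I)/2


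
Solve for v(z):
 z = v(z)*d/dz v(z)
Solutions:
 v(z) = -sqrt(C1 + z^2)
 v(z) = sqrt(C1 + z^2)


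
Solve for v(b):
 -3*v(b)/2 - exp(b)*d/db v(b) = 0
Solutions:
 v(b) = C1*exp(3*exp(-b)/2)


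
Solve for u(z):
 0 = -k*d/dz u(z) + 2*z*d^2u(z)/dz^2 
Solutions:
 u(z) = C1 + z^(re(k)/2 + 1)*(C2*sin(log(z)*Abs(im(k))/2) + C3*cos(log(z)*im(k)/2))


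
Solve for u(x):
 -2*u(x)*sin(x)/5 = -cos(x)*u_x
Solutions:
 u(x) = C1/cos(x)^(2/5)


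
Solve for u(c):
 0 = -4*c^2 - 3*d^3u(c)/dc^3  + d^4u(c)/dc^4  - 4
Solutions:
 u(c) = C1 + C2*c + C3*c^2 + C4*exp(3*c) - c^5/45 - c^4/27 - 22*c^3/81


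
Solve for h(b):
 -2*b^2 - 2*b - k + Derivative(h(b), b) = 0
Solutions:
 h(b) = C1 + 2*b^3/3 + b^2 + b*k


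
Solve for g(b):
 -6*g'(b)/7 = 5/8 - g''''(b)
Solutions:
 g(b) = C1 + C4*exp(6^(1/3)*7^(2/3)*b/7) - 35*b/48 + (C2*sin(2^(1/3)*3^(5/6)*7^(2/3)*b/14) + C3*cos(2^(1/3)*3^(5/6)*7^(2/3)*b/14))*exp(-6^(1/3)*7^(2/3)*b/14)


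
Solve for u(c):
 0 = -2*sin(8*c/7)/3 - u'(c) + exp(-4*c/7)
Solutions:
 u(c) = C1 + 7*cos(8*c/7)/12 - 7*exp(-4*c/7)/4


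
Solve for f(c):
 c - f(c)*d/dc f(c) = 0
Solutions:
 f(c) = -sqrt(C1 + c^2)
 f(c) = sqrt(C1 + c^2)


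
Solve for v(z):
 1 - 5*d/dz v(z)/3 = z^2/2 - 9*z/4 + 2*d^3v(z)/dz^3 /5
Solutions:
 v(z) = C1 + C2*sin(5*sqrt(6)*z/6) + C3*cos(5*sqrt(6)*z/6) - z^3/10 + 27*z^2/40 + 93*z/125


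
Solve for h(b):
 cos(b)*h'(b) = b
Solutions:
 h(b) = C1 + Integral(b/cos(b), b)


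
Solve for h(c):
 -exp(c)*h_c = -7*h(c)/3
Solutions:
 h(c) = C1*exp(-7*exp(-c)/3)


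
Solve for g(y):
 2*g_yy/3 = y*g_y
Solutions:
 g(y) = C1 + C2*erfi(sqrt(3)*y/2)


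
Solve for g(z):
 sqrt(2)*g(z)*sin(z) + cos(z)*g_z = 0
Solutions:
 g(z) = C1*cos(z)^(sqrt(2))


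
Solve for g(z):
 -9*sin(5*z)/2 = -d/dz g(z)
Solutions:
 g(z) = C1 - 9*cos(5*z)/10


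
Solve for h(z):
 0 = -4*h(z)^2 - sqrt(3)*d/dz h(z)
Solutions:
 h(z) = 3/(C1 + 4*sqrt(3)*z)


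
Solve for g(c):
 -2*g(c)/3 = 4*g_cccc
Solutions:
 g(c) = (C1*sin(2^(1/4)*3^(3/4)*c/6) + C2*cos(2^(1/4)*3^(3/4)*c/6))*exp(-2^(1/4)*3^(3/4)*c/6) + (C3*sin(2^(1/4)*3^(3/4)*c/6) + C4*cos(2^(1/4)*3^(3/4)*c/6))*exp(2^(1/4)*3^(3/4)*c/6)


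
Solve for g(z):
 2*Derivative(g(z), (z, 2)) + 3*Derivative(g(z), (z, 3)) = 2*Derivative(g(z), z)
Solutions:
 g(z) = C1 + C2*exp(z*(-1 + sqrt(7))/3) + C3*exp(-z*(1 + sqrt(7))/3)


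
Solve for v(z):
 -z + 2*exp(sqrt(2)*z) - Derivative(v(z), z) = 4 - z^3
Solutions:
 v(z) = C1 + z^4/4 - z^2/2 - 4*z + sqrt(2)*exp(sqrt(2)*z)


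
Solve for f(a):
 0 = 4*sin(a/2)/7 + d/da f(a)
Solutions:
 f(a) = C1 + 8*cos(a/2)/7


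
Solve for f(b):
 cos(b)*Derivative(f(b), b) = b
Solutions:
 f(b) = C1 + Integral(b/cos(b), b)


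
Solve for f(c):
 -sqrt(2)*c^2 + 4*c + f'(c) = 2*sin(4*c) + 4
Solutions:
 f(c) = C1 + sqrt(2)*c^3/3 - 2*c^2 + 4*c - cos(4*c)/2


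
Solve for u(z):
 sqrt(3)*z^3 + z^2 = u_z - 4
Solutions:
 u(z) = C1 + sqrt(3)*z^4/4 + z^3/3 + 4*z


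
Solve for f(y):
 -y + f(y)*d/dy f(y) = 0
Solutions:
 f(y) = -sqrt(C1 + y^2)
 f(y) = sqrt(C1 + y^2)


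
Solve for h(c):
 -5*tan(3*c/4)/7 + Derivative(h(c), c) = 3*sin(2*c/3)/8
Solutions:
 h(c) = C1 - 20*log(cos(3*c/4))/21 - 9*cos(2*c/3)/16


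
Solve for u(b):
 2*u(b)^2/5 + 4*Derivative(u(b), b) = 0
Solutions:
 u(b) = 10/(C1 + b)


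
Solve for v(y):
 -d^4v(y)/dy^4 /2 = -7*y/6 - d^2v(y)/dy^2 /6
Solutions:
 v(y) = C1 + C2*y + C3*exp(-sqrt(3)*y/3) + C4*exp(sqrt(3)*y/3) - 7*y^3/6


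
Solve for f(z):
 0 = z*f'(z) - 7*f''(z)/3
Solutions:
 f(z) = C1 + C2*erfi(sqrt(42)*z/14)


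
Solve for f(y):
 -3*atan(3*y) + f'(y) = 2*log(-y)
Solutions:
 f(y) = C1 + 2*y*log(-y) + 3*y*atan(3*y) - 2*y - log(9*y^2 + 1)/2


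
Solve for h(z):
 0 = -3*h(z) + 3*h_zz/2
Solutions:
 h(z) = C1*exp(-sqrt(2)*z) + C2*exp(sqrt(2)*z)


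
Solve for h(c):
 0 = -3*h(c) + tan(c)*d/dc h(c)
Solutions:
 h(c) = C1*sin(c)^3


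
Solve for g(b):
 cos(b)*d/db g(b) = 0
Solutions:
 g(b) = C1


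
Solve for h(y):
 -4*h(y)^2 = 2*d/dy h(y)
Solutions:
 h(y) = 1/(C1 + 2*y)


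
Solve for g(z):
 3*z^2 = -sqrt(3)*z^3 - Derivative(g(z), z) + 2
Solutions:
 g(z) = C1 - sqrt(3)*z^4/4 - z^3 + 2*z


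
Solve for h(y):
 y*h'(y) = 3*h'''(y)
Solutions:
 h(y) = C1 + Integral(C2*airyai(3^(2/3)*y/3) + C3*airybi(3^(2/3)*y/3), y)


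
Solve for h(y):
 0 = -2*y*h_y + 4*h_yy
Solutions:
 h(y) = C1 + C2*erfi(y/2)


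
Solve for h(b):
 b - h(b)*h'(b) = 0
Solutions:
 h(b) = -sqrt(C1 + b^2)
 h(b) = sqrt(C1 + b^2)


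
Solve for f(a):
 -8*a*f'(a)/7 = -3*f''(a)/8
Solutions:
 f(a) = C1 + C2*erfi(4*sqrt(42)*a/21)


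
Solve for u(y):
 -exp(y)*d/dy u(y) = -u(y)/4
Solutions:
 u(y) = C1*exp(-exp(-y)/4)


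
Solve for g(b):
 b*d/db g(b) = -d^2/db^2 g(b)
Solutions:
 g(b) = C1 + C2*erf(sqrt(2)*b/2)


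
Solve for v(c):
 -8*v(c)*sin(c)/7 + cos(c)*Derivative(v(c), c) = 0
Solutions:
 v(c) = C1/cos(c)^(8/7)


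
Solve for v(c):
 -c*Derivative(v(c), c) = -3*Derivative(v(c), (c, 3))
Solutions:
 v(c) = C1 + Integral(C2*airyai(3^(2/3)*c/3) + C3*airybi(3^(2/3)*c/3), c)


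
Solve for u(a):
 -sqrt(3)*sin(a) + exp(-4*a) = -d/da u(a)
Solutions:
 u(a) = C1 - sqrt(3)*cos(a) + exp(-4*a)/4


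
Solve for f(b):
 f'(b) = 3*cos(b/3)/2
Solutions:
 f(b) = C1 + 9*sin(b/3)/2


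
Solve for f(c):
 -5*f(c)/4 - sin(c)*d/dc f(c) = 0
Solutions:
 f(c) = C1*(cos(c) + 1)^(5/8)/(cos(c) - 1)^(5/8)


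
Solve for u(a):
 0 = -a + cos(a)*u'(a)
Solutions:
 u(a) = C1 + Integral(a/cos(a), a)


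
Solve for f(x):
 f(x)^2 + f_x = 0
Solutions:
 f(x) = 1/(C1 + x)


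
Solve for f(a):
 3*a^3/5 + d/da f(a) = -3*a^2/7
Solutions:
 f(a) = C1 - 3*a^4/20 - a^3/7


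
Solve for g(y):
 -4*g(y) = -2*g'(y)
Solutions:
 g(y) = C1*exp(2*y)


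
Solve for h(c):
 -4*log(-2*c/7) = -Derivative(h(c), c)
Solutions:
 h(c) = C1 + 4*c*log(-c) + 4*c*(-log(7) - 1 + log(2))


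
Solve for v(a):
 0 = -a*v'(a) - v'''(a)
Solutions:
 v(a) = C1 + Integral(C2*airyai(-a) + C3*airybi(-a), a)


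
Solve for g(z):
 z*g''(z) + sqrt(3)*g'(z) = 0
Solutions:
 g(z) = C1 + C2*z^(1 - sqrt(3))


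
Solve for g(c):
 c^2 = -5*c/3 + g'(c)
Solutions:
 g(c) = C1 + c^3/3 + 5*c^2/6


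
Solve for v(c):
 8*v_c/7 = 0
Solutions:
 v(c) = C1


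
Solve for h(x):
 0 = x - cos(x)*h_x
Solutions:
 h(x) = C1 + Integral(x/cos(x), x)


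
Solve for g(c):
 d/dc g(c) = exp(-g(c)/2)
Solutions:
 g(c) = 2*log(C1 + c/2)


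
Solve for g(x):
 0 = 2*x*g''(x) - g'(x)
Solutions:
 g(x) = C1 + C2*x^(3/2)


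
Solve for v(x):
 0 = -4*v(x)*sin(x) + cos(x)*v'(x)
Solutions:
 v(x) = C1/cos(x)^4


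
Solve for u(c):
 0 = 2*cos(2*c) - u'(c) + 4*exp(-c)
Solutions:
 u(c) = C1 + sin(2*c) - 4*exp(-c)


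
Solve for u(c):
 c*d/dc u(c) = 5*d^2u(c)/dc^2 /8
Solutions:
 u(c) = C1 + C2*erfi(2*sqrt(5)*c/5)


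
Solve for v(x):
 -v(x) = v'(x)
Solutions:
 v(x) = C1*exp(-x)


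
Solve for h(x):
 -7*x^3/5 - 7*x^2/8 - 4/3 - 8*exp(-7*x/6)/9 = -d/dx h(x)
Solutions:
 h(x) = C1 + 7*x^4/20 + 7*x^3/24 + 4*x/3 - 16*exp(-7*x/6)/21


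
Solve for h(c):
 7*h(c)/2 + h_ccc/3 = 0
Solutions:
 h(c) = C3*exp(-2^(2/3)*21^(1/3)*c/2) + (C1*sin(2^(2/3)*3^(5/6)*7^(1/3)*c/4) + C2*cos(2^(2/3)*3^(5/6)*7^(1/3)*c/4))*exp(2^(2/3)*21^(1/3)*c/4)


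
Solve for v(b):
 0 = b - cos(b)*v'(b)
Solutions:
 v(b) = C1 + Integral(b/cos(b), b)


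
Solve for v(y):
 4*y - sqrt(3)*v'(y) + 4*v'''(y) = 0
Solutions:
 v(y) = C1 + C2*exp(-3^(1/4)*y/2) + C3*exp(3^(1/4)*y/2) + 2*sqrt(3)*y^2/3


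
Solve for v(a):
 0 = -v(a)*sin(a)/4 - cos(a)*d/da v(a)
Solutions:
 v(a) = C1*cos(a)^(1/4)


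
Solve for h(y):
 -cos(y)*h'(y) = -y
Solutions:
 h(y) = C1 + Integral(y/cos(y), y)


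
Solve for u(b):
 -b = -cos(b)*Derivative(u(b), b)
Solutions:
 u(b) = C1 + Integral(b/cos(b), b)


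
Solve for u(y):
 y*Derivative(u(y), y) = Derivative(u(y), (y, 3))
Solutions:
 u(y) = C1 + Integral(C2*airyai(y) + C3*airybi(y), y)


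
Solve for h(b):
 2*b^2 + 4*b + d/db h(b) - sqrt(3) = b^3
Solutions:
 h(b) = C1 + b^4/4 - 2*b^3/3 - 2*b^2 + sqrt(3)*b


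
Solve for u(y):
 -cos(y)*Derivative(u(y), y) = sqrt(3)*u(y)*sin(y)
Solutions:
 u(y) = C1*cos(y)^(sqrt(3))


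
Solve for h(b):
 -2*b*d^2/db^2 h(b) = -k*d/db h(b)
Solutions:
 h(b) = C1 + b^(re(k)/2 + 1)*(C2*sin(log(b)*Abs(im(k))/2) + C3*cos(log(b)*im(k)/2))


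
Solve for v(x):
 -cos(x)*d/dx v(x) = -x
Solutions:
 v(x) = C1 + Integral(x/cos(x), x)


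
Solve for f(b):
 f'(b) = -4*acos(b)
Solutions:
 f(b) = C1 - 4*b*acos(b) + 4*sqrt(1 - b^2)


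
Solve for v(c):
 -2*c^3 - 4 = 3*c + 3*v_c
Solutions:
 v(c) = C1 - c^4/6 - c^2/2 - 4*c/3


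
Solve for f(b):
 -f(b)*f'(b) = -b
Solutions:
 f(b) = -sqrt(C1 + b^2)
 f(b) = sqrt(C1 + b^2)


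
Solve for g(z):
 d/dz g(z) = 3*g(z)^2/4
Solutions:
 g(z) = -4/(C1 + 3*z)


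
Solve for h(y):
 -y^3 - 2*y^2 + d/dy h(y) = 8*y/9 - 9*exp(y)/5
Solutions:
 h(y) = C1 + y^4/4 + 2*y^3/3 + 4*y^2/9 - 9*exp(y)/5


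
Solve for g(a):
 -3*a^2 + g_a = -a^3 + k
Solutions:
 g(a) = C1 - a^4/4 + a^3 + a*k


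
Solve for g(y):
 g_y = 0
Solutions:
 g(y) = C1


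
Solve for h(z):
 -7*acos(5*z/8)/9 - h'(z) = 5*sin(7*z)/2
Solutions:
 h(z) = C1 - 7*z*acos(5*z/8)/9 + 7*sqrt(64 - 25*z^2)/45 + 5*cos(7*z)/14


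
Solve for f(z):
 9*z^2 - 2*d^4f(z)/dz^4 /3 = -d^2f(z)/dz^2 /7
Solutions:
 f(z) = C1 + C2*z + C3*exp(-sqrt(42)*z/14) + C4*exp(sqrt(42)*z/14) - 21*z^4/4 - 294*z^2


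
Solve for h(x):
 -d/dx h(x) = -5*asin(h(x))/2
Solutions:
 Integral(1/asin(_y), (_y, h(x))) = C1 + 5*x/2


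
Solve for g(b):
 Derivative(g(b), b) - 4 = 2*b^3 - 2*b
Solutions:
 g(b) = C1 + b^4/2 - b^2 + 4*b


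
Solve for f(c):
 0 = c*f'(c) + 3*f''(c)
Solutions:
 f(c) = C1 + C2*erf(sqrt(6)*c/6)


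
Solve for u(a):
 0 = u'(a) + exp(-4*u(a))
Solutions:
 u(a) = log(-I*(C1 - 4*a)^(1/4))
 u(a) = log(I*(C1 - 4*a)^(1/4))
 u(a) = log(-(C1 - 4*a)^(1/4))
 u(a) = log(C1 - 4*a)/4


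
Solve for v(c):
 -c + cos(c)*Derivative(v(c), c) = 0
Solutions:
 v(c) = C1 + Integral(c/cos(c), c)


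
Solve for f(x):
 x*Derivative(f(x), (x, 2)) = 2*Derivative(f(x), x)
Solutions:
 f(x) = C1 + C2*x^3


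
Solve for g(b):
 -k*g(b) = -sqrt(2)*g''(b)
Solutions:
 g(b) = C1*exp(-2^(3/4)*b*sqrt(k)/2) + C2*exp(2^(3/4)*b*sqrt(k)/2)


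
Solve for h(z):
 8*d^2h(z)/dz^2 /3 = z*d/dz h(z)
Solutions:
 h(z) = C1 + C2*erfi(sqrt(3)*z/4)


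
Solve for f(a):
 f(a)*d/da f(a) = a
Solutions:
 f(a) = -sqrt(C1 + a^2)
 f(a) = sqrt(C1 + a^2)


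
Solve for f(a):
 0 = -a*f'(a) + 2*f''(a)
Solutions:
 f(a) = C1 + C2*erfi(a/2)


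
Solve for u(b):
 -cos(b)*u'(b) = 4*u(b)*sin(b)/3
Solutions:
 u(b) = C1*cos(b)^(4/3)


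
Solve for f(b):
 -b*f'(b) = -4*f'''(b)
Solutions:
 f(b) = C1 + Integral(C2*airyai(2^(1/3)*b/2) + C3*airybi(2^(1/3)*b/2), b)


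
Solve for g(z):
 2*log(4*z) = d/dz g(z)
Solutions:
 g(z) = C1 + 2*z*log(z) - 2*z + z*log(16)


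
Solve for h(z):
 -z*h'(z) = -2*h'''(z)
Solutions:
 h(z) = C1 + Integral(C2*airyai(2^(2/3)*z/2) + C3*airybi(2^(2/3)*z/2), z)


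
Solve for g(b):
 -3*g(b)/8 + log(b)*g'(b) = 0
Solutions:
 g(b) = C1*exp(3*li(b)/8)


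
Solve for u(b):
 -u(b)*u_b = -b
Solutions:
 u(b) = -sqrt(C1 + b^2)
 u(b) = sqrt(C1 + b^2)


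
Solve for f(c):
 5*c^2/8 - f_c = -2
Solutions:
 f(c) = C1 + 5*c^3/24 + 2*c


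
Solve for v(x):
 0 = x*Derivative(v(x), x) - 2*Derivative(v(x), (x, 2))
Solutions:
 v(x) = C1 + C2*erfi(x/2)


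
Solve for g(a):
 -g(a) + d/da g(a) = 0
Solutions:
 g(a) = C1*exp(a)


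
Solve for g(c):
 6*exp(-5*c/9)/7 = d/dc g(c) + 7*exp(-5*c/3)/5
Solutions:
 g(c) = C1 + 21*exp(-5*c/3)/25 - 54*exp(-5*c/9)/35


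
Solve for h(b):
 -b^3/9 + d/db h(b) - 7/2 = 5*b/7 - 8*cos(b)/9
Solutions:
 h(b) = C1 + b^4/36 + 5*b^2/14 + 7*b/2 - 8*sin(b)/9


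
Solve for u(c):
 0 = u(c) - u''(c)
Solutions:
 u(c) = C1*exp(-c) + C2*exp(c)
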